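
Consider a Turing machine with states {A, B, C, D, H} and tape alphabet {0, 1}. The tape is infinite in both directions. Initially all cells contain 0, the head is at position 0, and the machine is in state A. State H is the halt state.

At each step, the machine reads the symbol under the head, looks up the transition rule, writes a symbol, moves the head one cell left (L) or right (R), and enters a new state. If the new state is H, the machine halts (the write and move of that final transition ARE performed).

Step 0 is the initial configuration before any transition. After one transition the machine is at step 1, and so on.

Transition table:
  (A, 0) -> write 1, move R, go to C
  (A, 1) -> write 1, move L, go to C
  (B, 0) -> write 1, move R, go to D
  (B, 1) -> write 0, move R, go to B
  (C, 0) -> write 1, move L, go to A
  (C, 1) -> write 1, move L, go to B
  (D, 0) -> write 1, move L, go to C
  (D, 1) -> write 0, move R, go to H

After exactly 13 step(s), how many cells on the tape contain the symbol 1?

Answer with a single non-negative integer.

Answer: 2

Derivation:
Step 1: in state A at pos 0, read 0 -> (A,0)->write 1,move R,goto C. Now: state=C, head=1, tape[-1..2]=0100 (head:   ^)
Step 2: in state C at pos 1, read 0 -> (C,0)->write 1,move L,goto A. Now: state=A, head=0, tape[-1..2]=0110 (head:  ^)
Step 3: in state A at pos 0, read 1 -> (A,1)->write 1,move L,goto C. Now: state=C, head=-1, tape[-2..2]=00110 (head:  ^)
Step 4: in state C at pos -1, read 0 -> (C,0)->write 1,move L,goto A. Now: state=A, head=-2, tape[-3..2]=001110 (head:  ^)
Step 5: in state A at pos -2, read 0 -> (A,0)->write 1,move R,goto C. Now: state=C, head=-1, tape[-3..2]=011110 (head:   ^)
Step 6: in state C at pos -1, read 1 -> (C,1)->write 1,move L,goto B. Now: state=B, head=-2, tape[-3..2]=011110 (head:  ^)
Step 7: in state B at pos -2, read 1 -> (B,1)->write 0,move R,goto B. Now: state=B, head=-1, tape[-3..2]=001110 (head:   ^)
Step 8: in state B at pos -1, read 1 -> (B,1)->write 0,move R,goto B. Now: state=B, head=0, tape[-3..2]=000110 (head:    ^)
Step 9: in state B at pos 0, read 1 -> (B,1)->write 0,move R,goto B. Now: state=B, head=1, tape[-3..2]=000010 (head:     ^)
Step 10: in state B at pos 1, read 1 -> (B,1)->write 0,move R,goto B. Now: state=B, head=2, tape[-3..3]=0000000 (head:      ^)
Step 11: in state B at pos 2, read 0 -> (B,0)->write 1,move R,goto D. Now: state=D, head=3, tape[-3..4]=00000100 (head:       ^)
Step 12: in state D at pos 3, read 0 -> (D,0)->write 1,move L,goto C. Now: state=C, head=2, tape[-3..4]=00000110 (head:      ^)
Step 13: in state C at pos 2, read 1 -> (C,1)->write 1,move L,goto B. Now: state=B, head=1, tape[-3..4]=00000110 (head:     ^)
Cells containing 1 after step 13: {2, 3} -> 2 cell(s)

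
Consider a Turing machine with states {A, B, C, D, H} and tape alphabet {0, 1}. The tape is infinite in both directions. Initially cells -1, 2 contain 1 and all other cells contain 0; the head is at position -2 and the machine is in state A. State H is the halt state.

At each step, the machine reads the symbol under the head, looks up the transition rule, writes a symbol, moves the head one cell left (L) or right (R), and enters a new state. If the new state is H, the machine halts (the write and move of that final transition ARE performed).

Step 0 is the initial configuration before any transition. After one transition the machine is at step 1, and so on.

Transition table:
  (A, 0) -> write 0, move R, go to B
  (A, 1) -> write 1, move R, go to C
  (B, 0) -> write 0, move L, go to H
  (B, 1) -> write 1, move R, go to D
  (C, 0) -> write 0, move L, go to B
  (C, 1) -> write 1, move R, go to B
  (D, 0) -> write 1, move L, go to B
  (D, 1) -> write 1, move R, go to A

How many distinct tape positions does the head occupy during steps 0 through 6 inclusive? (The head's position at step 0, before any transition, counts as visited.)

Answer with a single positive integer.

Step 1: in state A at pos -2, read 0 -> (A,0)->write 0,move R,goto B. Now: state=B, head=-1, tape[-3..3]=0010010 (head:   ^)
Step 2: in state B at pos -1, read 1 -> (B,1)->write 1,move R,goto D. Now: state=D, head=0, tape[-3..3]=0010010 (head:    ^)
Step 3: in state D at pos 0, read 0 -> (D,0)->write 1,move L,goto B. Now: state=B, head=-1, tape[-3..3]=0011010 (head:   ^)
Step 4: in state B at pos -1, read 1 -> (B,1)->write 1,move R,goto D. Now: state=D, head=0, tape[-3..3]=0011010 (head:    ^)
Step 5: in state D at pos 0, read 1 -> (D,1)->write 1,move R,goto A. Now: state=A, head=1, tape[-3..3]=0011010 (head:     ^)
Step 6: in state A at pos 1, read 0 -> (A,0)->write 0,move R,goto B. Now: state=B, head=2, tape[-3..3]=0011010 (head:      ^)
Head positions at steps 0..6: starting at -2, distinct positions visited = {-2, -1, 0, 1, 2} -> 5 position(s)

Answer: 5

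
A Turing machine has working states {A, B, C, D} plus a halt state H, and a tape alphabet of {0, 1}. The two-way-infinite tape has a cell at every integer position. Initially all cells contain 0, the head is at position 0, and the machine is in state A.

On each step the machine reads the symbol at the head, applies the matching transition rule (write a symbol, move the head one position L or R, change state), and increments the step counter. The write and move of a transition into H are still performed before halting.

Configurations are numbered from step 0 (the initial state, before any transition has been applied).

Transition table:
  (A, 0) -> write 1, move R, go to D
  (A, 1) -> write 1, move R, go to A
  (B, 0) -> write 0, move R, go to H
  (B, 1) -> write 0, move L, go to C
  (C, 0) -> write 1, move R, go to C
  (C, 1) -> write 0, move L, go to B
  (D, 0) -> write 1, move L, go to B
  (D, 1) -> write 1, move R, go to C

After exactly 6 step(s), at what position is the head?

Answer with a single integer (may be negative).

Step 1: in state A at pos 0, read 0 -> (A,0)->write 1,move R,goto D. Now: state=D, head=1, tape[-1..2]=0100 (head:   ^)
Step 2: in state D at pos 1, read 0 -> (D,0)->write 1,move L,goto B. Now: state=B, head=0, tape[-1..2]=0110 (head:  ^)
Step 3: in state B at pos 0, read 1 -> (B,1)->write 0,move L,goto C. Now: state=C, head=-1, tape[-2..2]=00010 (head:  ^)
Step 4: in state C at pos -1, read 0 -> (C,0)->write 1,move R,goto C. Now: state=C, head=0, tape[-2..2]=01010 (head:   ^)
Step 5: in state C at pos 0, read 0 -> (C,0)->write 1,move R,goto C. Now: state=C, head=1, tape[-2..2]=01110 (head:    ^)
Step 6: in state C at pos 1, read 1 -> (C,1)->write 0,move L,goto B. Now: state=B, head=0, tape[-2..2]=01100 (head:   ^)

Answer: 0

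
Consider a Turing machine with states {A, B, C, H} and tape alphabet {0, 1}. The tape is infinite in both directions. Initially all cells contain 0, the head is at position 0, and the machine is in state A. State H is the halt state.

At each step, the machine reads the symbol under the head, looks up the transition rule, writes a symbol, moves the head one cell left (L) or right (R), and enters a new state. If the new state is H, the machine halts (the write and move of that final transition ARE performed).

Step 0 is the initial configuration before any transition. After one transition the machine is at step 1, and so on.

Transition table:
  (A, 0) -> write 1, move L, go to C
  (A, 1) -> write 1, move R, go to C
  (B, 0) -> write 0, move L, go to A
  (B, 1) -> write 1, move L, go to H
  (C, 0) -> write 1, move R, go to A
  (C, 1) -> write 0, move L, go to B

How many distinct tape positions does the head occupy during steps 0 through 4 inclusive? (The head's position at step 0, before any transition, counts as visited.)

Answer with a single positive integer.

Step 1: in state A at pos 0, read 0 -> (A,0)->write 1,move L,goto C. Now: state=C, head=-1, tape[-2..1]=0010 (head:  ^)
Step 2: in state C at pos -1, read 0 -> (C,0)->write 1,move R,goto A. Now: state=A, head=0, tape[-2..1]=0110 (head:   ^)
Step 3: in state A at pos 0, read 1 -> (A,1)->write 1,move R,goto C. Now: state=C, head=1, tape[-2..2]=01100 (head:    ^)
Step 4: in state C at pos 1, read 0 -> (C,0)->write 1,move R,goto A. Now: state=A, head=2, tape[-2..3]=011100 (head:     ^)
Head positions at steps 0..4: starting at 0, distinct positions visited = {-1, 0, 1, 2} -> 4 position(s)

Answer: 4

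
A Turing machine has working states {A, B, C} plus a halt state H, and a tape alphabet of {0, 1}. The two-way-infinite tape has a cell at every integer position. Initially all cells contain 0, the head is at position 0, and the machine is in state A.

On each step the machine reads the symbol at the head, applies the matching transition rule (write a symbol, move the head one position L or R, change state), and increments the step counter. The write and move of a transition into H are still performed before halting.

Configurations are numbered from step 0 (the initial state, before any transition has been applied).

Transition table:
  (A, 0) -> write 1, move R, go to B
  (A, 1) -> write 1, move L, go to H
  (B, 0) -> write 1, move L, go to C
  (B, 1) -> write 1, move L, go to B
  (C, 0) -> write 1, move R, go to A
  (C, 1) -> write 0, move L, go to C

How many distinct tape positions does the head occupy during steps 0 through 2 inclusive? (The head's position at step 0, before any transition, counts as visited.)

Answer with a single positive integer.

Step 1: in state A at pos 0, read 0 -> (A,0)->write 1,move R,goto B. Now: state=B, head=1, tape[-1..2]=0100 (head:   ^)
Step 2: in state B at pos 1, read 0 -> (B,0)->write 1,move L,goto C. Now: state=C, head=0, tape[-1..2]=0110 (head:  ^)
Head positions at steps 0..2: starting at 0, distinct positions visited = {0, 1} -> 2 position(s)

Answer: 2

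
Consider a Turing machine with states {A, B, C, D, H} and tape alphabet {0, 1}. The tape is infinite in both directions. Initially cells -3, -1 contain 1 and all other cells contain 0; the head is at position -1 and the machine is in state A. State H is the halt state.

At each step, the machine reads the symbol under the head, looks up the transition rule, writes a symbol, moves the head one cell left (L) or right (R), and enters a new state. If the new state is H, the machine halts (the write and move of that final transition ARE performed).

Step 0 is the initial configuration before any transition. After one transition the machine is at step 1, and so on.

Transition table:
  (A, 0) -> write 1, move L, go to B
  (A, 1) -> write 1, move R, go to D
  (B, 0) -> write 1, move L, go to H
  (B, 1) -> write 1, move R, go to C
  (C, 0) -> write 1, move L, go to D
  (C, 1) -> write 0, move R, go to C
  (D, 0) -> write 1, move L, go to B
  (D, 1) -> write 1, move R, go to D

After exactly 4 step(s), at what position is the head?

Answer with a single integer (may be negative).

Step 1: in state A at pos -1, read 1 -> (A,1)->write 1,move R,goto D. Now: state=D, head=0, tape[-4..1]=010100 (head:     ^)
Step 2: in state D at pos 0, read 0 -> (D,0)->write 1,move L,goto B. Now: state=B, head=-1, tape[-4..1]=010110 (head:    ^)
Step 3: in state B at pos -1, read 1 -> (B,1)->write 1,move R,goto C. Now: state=C, head=0, tape[-4..1]=010110 (head:     ^)
Step 4: in state C at pos 0, read 1 -> (C,1)->write 0,move R,goto C. Now: state=C, head=1, tape[-4..2]=0101000 (head:      ^)

Answer: 1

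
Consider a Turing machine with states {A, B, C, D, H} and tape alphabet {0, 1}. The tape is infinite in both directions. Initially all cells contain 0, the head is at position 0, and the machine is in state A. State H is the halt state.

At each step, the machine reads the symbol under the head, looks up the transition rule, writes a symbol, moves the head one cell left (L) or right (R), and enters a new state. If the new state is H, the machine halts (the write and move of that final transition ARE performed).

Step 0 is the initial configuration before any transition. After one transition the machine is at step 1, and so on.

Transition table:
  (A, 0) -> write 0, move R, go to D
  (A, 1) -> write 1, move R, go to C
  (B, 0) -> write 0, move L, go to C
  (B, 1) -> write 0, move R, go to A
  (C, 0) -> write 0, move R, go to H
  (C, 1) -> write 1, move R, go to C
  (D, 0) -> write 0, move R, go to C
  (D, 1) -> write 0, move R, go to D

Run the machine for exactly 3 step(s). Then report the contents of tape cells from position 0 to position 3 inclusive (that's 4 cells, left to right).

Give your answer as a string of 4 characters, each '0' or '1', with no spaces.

Answer: 0000

Derivation:
Step 1: in state A at pos 0, read 0 -> (A,0)->write 0,move R,goto D. Now: state=D, head=1, tape[-1..2]=0000 (head:   ^)
Step 2: in state D at pos 1, read 0 -> (D,0)->write 0,move R,goto C. Now: state=C, head=2, tape[-1..3]=00000 (head:    ^)
Step 3: in state C at pos 2, read 0 -> (C,0)->write 0,move R,goto H. Now: state=H, head=3, tape[-1..4]=000000 (head:     ^)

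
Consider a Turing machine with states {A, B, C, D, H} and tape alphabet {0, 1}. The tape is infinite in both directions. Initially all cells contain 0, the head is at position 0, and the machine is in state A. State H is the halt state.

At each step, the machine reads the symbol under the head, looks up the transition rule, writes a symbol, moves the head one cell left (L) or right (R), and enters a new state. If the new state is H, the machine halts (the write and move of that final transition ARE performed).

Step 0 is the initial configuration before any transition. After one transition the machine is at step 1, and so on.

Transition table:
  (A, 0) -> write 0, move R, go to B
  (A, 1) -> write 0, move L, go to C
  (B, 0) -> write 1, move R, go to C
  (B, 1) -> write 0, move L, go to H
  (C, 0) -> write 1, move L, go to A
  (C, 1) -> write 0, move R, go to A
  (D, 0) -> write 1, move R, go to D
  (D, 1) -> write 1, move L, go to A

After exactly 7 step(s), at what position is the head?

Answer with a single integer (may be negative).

Answer: -1

Derivation:
Step 1: in state A at pos 0, read 0 -> (A,0)->write 0,move R,goto B. Now: state=B, head=1, tape[-1..2]=0000 (head:   ^)
Step 2: in state B at pos 1, read 0 -> (B,0)->write 1,move R,goto C. Now: state=C, head=2, tape[-1..3]=00100 (head:    ^)
Step 3: in state C at pos 2, read 0 -> (C,0)->write 1,move L,goto A. Now: state=A, head=1, tape[-1..3]=00110 (head:   ^)
Step 4: in state A at pos 1, read 1 -> (A,1)->write 0,move L,goto C. Now: state=C, head=0, tape[-1..3]=00010 (head:  ^)
Step 5: in state C at pos 0, read 0 -> (C,0)->write 1,move L,goto A. Now: state=A, head=-1, tape[-2..3]=001010 (head:  ^)
Step 6: in state A at pos -1, read 0 -> (A,0)->write 0,move R,goto B. Now: state=B, head=0, tape[-2..3]=001010 (head:   ^)
Step 7: in state B at pos 0, read 1 -> (B,1)->write 0,move L,goto H. Now: state=H, head=-1, tape[-2..3]=000010 (head:  ^)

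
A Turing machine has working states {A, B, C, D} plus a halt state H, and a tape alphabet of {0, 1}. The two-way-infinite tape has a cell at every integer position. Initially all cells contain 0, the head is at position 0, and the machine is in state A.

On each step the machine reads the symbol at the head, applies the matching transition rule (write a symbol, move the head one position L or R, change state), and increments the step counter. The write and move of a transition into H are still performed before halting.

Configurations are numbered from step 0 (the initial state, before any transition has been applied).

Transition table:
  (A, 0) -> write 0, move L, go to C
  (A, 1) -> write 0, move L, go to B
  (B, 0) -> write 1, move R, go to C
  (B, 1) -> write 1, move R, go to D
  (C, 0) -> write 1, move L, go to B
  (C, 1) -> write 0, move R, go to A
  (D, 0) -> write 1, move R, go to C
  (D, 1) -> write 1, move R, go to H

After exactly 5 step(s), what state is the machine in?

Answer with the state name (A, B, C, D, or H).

Step 1: in state A at pos 0, read 0 -> (A,0)->write 0,move L,goto C. Now: state=C, head=-1, tape[-2..1]=0000 (head:  ^)
Step 2: in state C at pos -1, read 0 -> (C,0)->write 1,move L,goto B. Now: state=B, head=-2, tape[-3..1]=00100 (head:  ^)
Step 3: in state B at pos -2, read 0 -> (B,0)->write 1,move R,goto C. Now: state=C, head=-1, tape[-3..1]=01100 (head:   ^)
Step 4: in state C at pos -1, read 1 -> (C,1)->write 0,move R,goto A. Now: state=A, head=0, tape[-3..1]=01000 (head:    ^)
Step 5: in state A at pos 0, read 0 -> (A,0)->write 0,move L,goto C. Now: state=C, head=-1, tape[-3..1]=01000 (head:   ^)

Answer: C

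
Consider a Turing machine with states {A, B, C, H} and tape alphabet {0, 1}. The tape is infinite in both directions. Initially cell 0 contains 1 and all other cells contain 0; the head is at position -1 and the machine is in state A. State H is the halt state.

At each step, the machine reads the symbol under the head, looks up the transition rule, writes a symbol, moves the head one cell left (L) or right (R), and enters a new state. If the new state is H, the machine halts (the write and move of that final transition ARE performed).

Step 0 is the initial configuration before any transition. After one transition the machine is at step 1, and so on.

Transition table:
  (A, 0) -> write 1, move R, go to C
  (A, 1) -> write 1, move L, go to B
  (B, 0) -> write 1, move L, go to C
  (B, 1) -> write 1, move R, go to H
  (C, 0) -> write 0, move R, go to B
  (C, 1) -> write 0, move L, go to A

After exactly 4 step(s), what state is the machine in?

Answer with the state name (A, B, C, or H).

Step 1: in state A at pos -1, read 0 -> (A,0)->write 1,move R,goto C. Now: state=C, head=0, tape[-2..1]=0110 (head:   ^)
Step 2: in state C at pos 0, read 1 -> (C,1)->write 0,move L,goto A. Now: state=A, head=-1, tape[-2..1]=0100 (head:  ^)
Step 3: in state A at pos -1, read 1 -> (A,1)->write 1,move L,goto B. Now: state=B, head=-2, tape[-3..1]=00100 (head:  ^)
Step 4: in state B at pos -2, read 0 -> (B,0)->write 1,move L,goto C. Now: state=C, head=-3, tape[-4..1]=001100 (head:  ^)

Answer: C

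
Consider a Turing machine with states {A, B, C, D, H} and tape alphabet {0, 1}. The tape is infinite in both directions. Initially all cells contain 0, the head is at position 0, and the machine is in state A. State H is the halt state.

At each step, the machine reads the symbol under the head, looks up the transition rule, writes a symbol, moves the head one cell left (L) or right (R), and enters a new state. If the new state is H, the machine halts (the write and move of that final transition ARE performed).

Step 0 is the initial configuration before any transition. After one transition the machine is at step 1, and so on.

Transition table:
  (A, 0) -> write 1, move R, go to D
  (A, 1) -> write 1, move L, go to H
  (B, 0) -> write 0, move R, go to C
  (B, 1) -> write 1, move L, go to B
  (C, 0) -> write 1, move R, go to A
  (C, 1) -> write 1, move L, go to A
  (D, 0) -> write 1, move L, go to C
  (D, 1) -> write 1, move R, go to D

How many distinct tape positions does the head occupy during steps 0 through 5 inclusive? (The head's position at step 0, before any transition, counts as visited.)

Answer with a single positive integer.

Step 1: in state A at pos 0, read 0 -> (A,0)->write 1,move R,goto D. Now: state=D, head=1, tape[-1..2]=0100 (head:   ^)
Step 2: in state D at pos 1, read 0 -> (D,0)->write 1,move L,goto C. Now: state=C, head=0, tape[-1..2]=0110 (head:  ^)
Step 3: in state C at pos 0, read 1 -> (C,1)->write 1,move L,goto A. Now: state=A, head=-1, tape[-2..2]=00110 (head:  ^)
Step 4: in state A at pos -1, read 0 -> (A,0)->write 1,move R,goto D. Now: state=D, head=0, tape[-2..2]=01110 (head:   ^)
Step 5: in state D at pos 0, read 1 -> (D,1)->write 1,move R,goto D. Now: state=D, head=1, tape[-2..2]=01110 (head:    ^)
Head positions at steps 0..5: starting at 0, distinct positions visited = {-1, 0, 1} -> 3 position(s)

Answer: 3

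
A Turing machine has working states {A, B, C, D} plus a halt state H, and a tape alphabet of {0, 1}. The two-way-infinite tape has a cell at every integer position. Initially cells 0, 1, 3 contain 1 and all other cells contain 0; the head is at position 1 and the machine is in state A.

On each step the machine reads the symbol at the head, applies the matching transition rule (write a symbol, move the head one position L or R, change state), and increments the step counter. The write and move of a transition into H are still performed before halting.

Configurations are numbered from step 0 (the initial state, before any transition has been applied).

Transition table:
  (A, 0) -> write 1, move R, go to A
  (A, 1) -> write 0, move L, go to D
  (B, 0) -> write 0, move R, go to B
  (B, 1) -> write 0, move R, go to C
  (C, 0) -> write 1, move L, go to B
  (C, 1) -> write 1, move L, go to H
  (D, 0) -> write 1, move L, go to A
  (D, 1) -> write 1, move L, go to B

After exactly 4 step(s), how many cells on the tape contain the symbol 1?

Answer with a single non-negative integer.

Step 1: in state A at pos 1, read 1 -> (A,1)->write 0,move L,goto D. Now: state=D, head=0, tape[-1..4]=010010 (head:  ^)
Step 2: in state D at pos 0, read 1 -> (D,1)->write 1,move L,goto B. Now: state=B, head=-1, tape[-2..4]=0010010 (head:  ^)
Step 3: in state B at pos -1, read 0 -> (B,0)->write 0,move R,goto B. Now: state=B, head=0, tape[-2..4]=0010010 (head:   ^)
Step 4: in state B at pos 0, read 1 -> (B,1)->write 0,move R,goto C. Now: state=C, head=1, tape[-2..4]=0000010 (head:    ^)
Cells containing 1 after step 4: {3} -> 1 cell(s)

Answer: 1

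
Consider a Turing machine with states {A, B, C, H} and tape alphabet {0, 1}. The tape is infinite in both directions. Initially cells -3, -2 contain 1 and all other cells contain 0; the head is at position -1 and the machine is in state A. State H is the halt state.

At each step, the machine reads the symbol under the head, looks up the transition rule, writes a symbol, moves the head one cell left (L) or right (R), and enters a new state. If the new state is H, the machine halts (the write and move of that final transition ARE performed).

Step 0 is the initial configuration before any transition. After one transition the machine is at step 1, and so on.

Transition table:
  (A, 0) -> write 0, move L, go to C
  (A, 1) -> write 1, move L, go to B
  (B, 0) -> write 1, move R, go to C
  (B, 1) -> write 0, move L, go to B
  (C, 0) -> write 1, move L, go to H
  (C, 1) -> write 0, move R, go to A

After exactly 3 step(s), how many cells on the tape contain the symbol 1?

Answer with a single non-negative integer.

Step 1: in state A at pos -1, read 0 -> (A,0)->write 0,move L,goto C. Now: state=C, head=-2, tape[-4..0]=01100 (head:   ^)
Step 2: in state C at pos -2, read 1 -> (C,1)->write 0,move R,goto A. Now: state=A, head=-1, tape[-4..0]=01000 (head:    ^)
Step 3: in state A at pos -1, read 0 -> (A,0)->write 0,move L,goto C. Now: state=C, head=-2, tape[-4..0]=01000 (head:   ^)
Cells containing 1 after step 3: {-3} -> 1 cell(s)

Answer: 1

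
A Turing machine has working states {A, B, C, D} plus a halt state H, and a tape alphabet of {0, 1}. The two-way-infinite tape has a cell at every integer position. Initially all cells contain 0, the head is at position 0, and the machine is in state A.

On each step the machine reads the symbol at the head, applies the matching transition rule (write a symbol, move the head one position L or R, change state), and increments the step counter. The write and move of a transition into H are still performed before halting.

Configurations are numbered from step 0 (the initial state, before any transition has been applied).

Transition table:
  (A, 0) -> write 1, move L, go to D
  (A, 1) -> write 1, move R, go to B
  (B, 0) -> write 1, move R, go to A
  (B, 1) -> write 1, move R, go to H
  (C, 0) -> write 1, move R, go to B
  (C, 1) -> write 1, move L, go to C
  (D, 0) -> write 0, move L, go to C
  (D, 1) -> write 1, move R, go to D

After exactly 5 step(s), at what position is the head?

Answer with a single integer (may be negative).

Step 1: in state A at pos 0, read 0 -> (A,0)->write 1,move L,goto D. Now: state=D, head=-1, tape[-2..1]=0010 (head:  ^)
Step 2: in state D at pos -1, read 0 -> (D,0)->write 0,move L,goto C. Now: state=C, head=-2, tape[-3..1]=00010 (head:  ^)
Step 3: in state C at pos -2, read 0 -> (C,0)->write 1,move R,goto B. Now: state=B, head=-1, tape[-3..1]=01010 (head:   ^)
Step 4: in state B at pos -1, read 0 -> (B,0)->write 1,move R,goto A. Now: state=A, head=0, tape[-3..1]=01110 (head:    ^)
Step 5: in state A at pos 0, read 1 -> (A,1)->write 1,move R,goto B. Now: state=B, head=1, tape[-3..2]=011100 (head:     ^)

Answer: 1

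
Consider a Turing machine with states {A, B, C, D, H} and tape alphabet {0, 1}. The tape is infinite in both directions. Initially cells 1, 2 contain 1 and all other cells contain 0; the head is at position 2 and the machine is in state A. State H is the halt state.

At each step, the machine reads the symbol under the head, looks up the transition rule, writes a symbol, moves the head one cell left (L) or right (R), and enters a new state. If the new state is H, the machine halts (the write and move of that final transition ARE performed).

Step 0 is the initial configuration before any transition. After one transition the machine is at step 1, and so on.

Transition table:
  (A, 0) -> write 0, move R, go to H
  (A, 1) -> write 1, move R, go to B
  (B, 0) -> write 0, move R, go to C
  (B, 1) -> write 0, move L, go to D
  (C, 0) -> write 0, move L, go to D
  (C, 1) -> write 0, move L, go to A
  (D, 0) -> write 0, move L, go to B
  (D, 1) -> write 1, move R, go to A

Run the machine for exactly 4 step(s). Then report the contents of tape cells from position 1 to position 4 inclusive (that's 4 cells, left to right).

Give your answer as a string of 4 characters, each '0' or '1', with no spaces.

Step 1: in state A at pos 2, read 1 -> (A,1)->write 1,move R,goto B. Now: state=B, head=3, tape[0..4]=01100 (head:    ^)
Step 2: in state B at pos 3, read 0 -> (B,0)->write 0,move R,goto C. Now: state=C, head=4, tape[0..5]=011000 (head:     ^)
Step 3: in state C at pos 4, read 0 -> (C,0)->write 0,move L,goto D. Now: state=D, head=3, tape[0..5]=011000 (head:    ^)
Step 4: in state D at pos 3, read 0 -> (D,0)->write 0,move L,goto B. Now: state=B, head=2, tape[0..5]=011000 (head:   ^)

Answer: 1100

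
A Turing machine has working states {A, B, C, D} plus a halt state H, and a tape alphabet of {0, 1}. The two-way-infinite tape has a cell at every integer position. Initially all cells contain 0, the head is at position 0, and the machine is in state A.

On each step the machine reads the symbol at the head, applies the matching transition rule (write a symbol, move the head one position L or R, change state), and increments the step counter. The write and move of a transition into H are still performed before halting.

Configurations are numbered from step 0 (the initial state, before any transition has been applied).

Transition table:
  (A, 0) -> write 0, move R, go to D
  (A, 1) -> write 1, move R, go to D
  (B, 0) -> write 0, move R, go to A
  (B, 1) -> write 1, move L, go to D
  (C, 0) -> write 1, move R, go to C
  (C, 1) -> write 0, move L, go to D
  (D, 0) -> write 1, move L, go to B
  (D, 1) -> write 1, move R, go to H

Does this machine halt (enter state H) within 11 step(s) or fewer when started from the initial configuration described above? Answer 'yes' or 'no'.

Answer: yes

Derivation:
Step 1: in state A at pos 0, read 0 -> (A,0)->write 0,move R,goto D. Now: state=D, head=1, tape[-1..2]=0000 (head:   ^)
Step 2: in state D at pos 1, read 0 -> (D,0)->write 1,move L,goto B. Now: state=B, head=0, tape[-1..2]=0010 (head:  ^)
Step 3: in state B at pos 0, read 0 -> (B,0)->write 0,move R,goto A. Now: state=A, head=1, tape[-1..2]=0010 (head:   ^)
Step 4: in state A at pos 1, read 1 -> (A,1)->write 1,move R,goto D. Now: state=D, head=2, tape[-1..3]=00100 (head:    ^)
Step 5: in state D at pos 2, read 0 -> (D,0)->write 1,move L,goto B. Now: state=B, head=1, tape[-1..3]=00110 (head:   ^)
Step 6: in state B at pos 1, read 1 -> (B,1)->write 1,move L,goto D. Now: state=D, head=0, tape[-1..3]=00110 (head:  ^)
Step 7: in state D at pos 0, read 0 -> (D,0)->write 1,move L,goto B. Now: state=B, head=-1, tape[-2..3]=001110 (head:  ^)
Step 8: in state B at pos -1, read 0 -> (B,0)->write 0,move R,goto A. Now: state=A, head=0, tape[-2..3]=001110 (head:   ^)
Step 9: in state A at pos 0, read 1 -> (A,1)->write 1,move R,goto D. Now: state=D, head=1, tape[-2..3]=001110 (head:    ^)
Step 10: in state D at pos 1, read 1 -> (D,1)->write 1,move R,goto H. Now: state=H, head=2, tape[-2..3]=001110 (head:     ^)
State H reached at step 10; 10 <= 11 -> yes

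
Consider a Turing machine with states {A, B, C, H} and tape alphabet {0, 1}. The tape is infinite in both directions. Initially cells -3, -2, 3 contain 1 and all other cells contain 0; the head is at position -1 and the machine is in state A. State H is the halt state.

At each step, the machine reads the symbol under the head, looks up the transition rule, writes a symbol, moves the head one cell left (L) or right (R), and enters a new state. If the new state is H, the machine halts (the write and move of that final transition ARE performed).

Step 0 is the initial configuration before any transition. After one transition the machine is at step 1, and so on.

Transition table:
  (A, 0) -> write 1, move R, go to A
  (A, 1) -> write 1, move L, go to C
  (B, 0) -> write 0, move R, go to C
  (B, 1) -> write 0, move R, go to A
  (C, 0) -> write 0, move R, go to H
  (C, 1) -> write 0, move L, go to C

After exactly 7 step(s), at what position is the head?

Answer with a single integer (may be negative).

Step 1: in state A at pos -1, read 0 -> (A,0)->write 1,move R,goto A. Now: state=A, head=0, tape[-4..4]=011100010 (head:     ^)
Step 2: in state A at pos 0, read 0 -> (A,0)->write 1,move R,goto A. Now: state=A, head=1, tape[-4..4]=011110010 (head:      ^)
Step 3: in state A at pos 1, read 0 -> (A,0)->write 1,move R,goto A. Now: state=A, head=2, tape[-4..4]=011111010 (head:       ^)
Step 4: in state A at pos 2, read 0 -> (A,0)->write 1,move R,goto A. Now: state=A, head=3, tape[-4..4]=011111110 (head:        ^)
Step 5: in state A at pos 3, read 1 -> (A,1)->write 1,move L,goto C. Now: state=C, head=2, tape[-4..4]=011111110 (head:       ^)
Step 6: in state C at pos 2, read 1 -> (C,1)->write 0,move L,goto C. Now: state=C, head=1, tape[-4..4]=011111010 (head:      ^)
Step 7: in state C at pos 1, read 1 -> (C,1)->write 0,move L,goto C. Now: state=C, head=0, tape[-4..4]=011110010 (head:     ^)

Answer: 0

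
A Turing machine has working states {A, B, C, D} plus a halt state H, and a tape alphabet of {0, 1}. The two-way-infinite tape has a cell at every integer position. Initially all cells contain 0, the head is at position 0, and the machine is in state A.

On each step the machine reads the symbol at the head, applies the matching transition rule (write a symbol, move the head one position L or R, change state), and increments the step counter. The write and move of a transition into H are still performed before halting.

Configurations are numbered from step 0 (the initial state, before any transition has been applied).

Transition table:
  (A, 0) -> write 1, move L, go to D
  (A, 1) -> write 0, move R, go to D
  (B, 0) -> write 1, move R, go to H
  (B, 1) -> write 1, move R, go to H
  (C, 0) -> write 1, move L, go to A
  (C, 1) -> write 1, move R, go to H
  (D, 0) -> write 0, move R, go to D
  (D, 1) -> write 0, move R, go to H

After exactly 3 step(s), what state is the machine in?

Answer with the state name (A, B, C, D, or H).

Answer: H

Derivation:
Step 1: in state A at pos 0, read 0 -> (A,0)->write 1,move L,goto D. Now: state=D, head=-1, tape[-2..1]=0010 (head:  ^)
Step 2: in state D at pos -1, read 0 -> (D,0)->write 0,move R,goto D. Now: state=D, head=0, tape[-2..1]=0010 (head:   ^)
Step 3: in state D at pos 0, read 1 -> (D,1)->write 0,move R,goto H. Now: state=H, head=1, tape[-2..2]=00000 (head:    ^)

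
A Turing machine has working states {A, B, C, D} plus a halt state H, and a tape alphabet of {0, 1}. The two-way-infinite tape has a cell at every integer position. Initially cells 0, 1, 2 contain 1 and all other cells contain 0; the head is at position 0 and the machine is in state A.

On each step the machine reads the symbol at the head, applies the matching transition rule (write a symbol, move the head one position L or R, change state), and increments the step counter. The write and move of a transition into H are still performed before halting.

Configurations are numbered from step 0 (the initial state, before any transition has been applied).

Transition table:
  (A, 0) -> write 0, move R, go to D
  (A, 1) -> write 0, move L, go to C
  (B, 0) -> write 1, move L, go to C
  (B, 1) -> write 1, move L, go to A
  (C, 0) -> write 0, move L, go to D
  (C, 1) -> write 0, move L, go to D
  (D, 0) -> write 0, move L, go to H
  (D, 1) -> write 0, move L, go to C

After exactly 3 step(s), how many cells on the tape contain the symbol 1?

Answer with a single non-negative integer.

Step 1: in state A at pos 0, read 1 -> (A,1)->write 0,move L,goto C. Now: state=C, head=-1, tape[-2..3]=000110 (head:  ^)
Step 2: in state C at pos -1, read 0 -> (C,0)->write 0,move L,goto D. Now: state=D, head=-2, tape[-3..3]=0000110 (head:  ^)
Step 3: in state D at pos -2, read 0 -> (D,0)->write 0,move L,goto H. Now: state=H, head=-3, tape[-4..3]=00000110 (head:  ^)
Cells containing 1 after step 3: {1, 2} -> 2 cell(s)

Answer: 2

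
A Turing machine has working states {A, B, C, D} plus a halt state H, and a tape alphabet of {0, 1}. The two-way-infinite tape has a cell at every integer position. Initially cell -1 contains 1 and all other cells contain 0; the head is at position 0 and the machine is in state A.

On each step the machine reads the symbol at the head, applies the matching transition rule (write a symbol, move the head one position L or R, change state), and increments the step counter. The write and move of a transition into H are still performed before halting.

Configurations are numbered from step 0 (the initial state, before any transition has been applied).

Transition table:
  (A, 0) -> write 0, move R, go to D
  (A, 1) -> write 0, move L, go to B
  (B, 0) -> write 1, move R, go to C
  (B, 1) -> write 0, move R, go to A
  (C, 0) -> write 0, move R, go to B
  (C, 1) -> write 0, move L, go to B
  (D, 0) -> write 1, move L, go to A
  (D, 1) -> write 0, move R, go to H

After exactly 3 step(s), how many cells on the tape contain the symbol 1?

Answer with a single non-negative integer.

Answer: 2

Derivation:
Step 1: in state A at pos 0, read 0 -> (A,0)->write 0,move R,goto D. Now: state=D, head=1, tape[-2..2]=01000 (head:    ^)
Step 2: in state D at pos 1, read 0 -> (D,0)->write 1,move L,goto A. Now: state=A, head=0, tape[-2..2]=01010 (head:   ^)
Step 3: in state A at pos 0, read 0 -> (A,0)->write 0,move R,goto D. Now: state=D, head=1, tape[-2..2]=01010 (head:    ^)
Cells containing 1 after step 3: {-1, 1} -> 2 cell(s)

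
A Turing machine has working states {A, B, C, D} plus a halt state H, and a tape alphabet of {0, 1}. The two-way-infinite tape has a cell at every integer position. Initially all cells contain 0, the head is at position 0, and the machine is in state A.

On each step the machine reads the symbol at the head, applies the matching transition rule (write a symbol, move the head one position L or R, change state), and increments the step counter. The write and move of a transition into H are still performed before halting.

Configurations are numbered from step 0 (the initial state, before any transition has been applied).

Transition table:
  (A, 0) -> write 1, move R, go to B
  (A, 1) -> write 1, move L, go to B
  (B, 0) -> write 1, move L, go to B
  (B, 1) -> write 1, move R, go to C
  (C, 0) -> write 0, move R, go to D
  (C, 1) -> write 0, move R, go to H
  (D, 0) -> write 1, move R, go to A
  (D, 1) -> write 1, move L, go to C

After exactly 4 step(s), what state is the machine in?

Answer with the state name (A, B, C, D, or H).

Step 1: in state A at pos 0, read 0 -> (A,0)->write 1,move R,goto B. Now: state=B, head=1, tape[-1..2]=0100 (head:   ^)
Step 2: in state B at pos 1, read 0 -> (B,0)->write 1,move L,goto B. Now: state=B, head=0, tape[-1..2]=0110 (head:  ^)
Step 3: in state B at pos 0, read 1 -> (B,1)->write 1,move R,goto C. Now: state=C, head=1, tape[-1..2]=0110 (head:   ^)
Step 4: in state C at pos 1, read 1 -> (C,1)->write 0,move R,goto H. Now: state=H, head=2, tape[-1..3]=01000 (head:    ^)

Answer: H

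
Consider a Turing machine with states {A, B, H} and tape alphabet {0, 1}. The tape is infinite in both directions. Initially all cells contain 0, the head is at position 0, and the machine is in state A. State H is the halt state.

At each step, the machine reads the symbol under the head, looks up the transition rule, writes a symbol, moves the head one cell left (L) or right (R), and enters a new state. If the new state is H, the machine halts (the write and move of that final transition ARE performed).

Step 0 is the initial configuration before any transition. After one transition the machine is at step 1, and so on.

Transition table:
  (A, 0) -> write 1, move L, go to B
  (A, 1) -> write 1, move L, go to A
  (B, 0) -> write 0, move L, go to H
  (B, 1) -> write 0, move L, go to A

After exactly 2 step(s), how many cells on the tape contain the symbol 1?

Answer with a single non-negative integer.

Answer: 1

Derivation:
Step 1: in state A at pos 0, read 0 -> (A,0)->write 1,move L,goto B. Now: state=B, head=-1, tape[-2..1]=0010 (head:  ^)
Step 2: in state B at pos -1, read 0 -> (B,0)->write 0,move L,goto H. Now: state=H, head=-2, tape[-3..1]=00010 (head:  ^)
Cells containing 1 after step 2: {0} -> 1 cell(s)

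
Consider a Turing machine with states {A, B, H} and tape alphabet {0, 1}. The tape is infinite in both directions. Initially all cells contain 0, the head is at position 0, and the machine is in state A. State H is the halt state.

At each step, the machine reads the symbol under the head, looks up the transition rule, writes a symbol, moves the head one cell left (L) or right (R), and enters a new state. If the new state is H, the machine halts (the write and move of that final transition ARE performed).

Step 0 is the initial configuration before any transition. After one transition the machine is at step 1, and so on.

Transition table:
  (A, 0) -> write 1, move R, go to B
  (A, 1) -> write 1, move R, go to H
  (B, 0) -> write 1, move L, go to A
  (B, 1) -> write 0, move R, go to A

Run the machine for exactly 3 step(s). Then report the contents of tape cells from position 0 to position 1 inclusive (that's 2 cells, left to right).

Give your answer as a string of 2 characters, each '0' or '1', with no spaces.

Step 1: in state A at pos 0, read 0 -> (A,0)->write 1,move R,goto B. Now: state=B, head=1, tape[-1..2]=0100 (head:   ^)
Step 2: in state B at pos 1, read 0 -> (B,0)->write 1,move L,goto A. Now: state=A, head=0, tape[-1..2]=0110 (head:  ^)
Step 3: in state A at pos 0, read 1 -> (A,1)->write 1,move R,goto H. Now: state=H, head=1, tape[-1..2]=0110 (head:   ^)

Answer: 11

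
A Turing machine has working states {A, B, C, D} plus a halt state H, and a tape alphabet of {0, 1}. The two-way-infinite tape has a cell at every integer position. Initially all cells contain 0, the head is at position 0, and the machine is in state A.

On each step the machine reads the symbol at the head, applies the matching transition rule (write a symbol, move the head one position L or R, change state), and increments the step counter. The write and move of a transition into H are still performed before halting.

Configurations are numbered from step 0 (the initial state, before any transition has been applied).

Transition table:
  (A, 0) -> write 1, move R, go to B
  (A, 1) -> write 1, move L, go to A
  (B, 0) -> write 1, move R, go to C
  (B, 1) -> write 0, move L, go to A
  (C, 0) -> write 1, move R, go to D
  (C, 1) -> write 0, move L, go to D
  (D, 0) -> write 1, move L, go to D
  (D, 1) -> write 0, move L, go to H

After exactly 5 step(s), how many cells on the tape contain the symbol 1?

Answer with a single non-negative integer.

Answer: 3

Derivation:
Step 1: in state A at pos 0, read 0 -> (A,0)->write 1,move R,goto B. Now: state=B, head=1, tape[-1..2]=0100 (head:   ^)
Step 2: in state B at pos 1, read 0 -> (B,0)->write 1,move R,goto C. Now: state=C, head=2, tape[-1..3]=01100 (head:    ^)
Step 3: in state C at pos 2, read 0 -> (C,0)->write 1,move R,goto D. Now: state=D, head=3, tape[-1..4]=011100 (head:     ^)
Step 4: in state D at pos 3, read 0 -> (D,0)->write 1,move L,goto D. Now: state=D, head=2, tape[-1..4]=011110 (head:    ^)
Step 5: in state D at pos 2, read 1 -> (D,1)->write 0,move L,goto H. Now: state=H, head=1, tape[-1..4]=011010 (head:   ^)
Cells containing 1 after step 5: {0, 1, 3} -> 3 cell(s)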